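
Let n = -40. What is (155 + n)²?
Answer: 13225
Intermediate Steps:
(155 + n)² = (155 - 40)² = 115² = 13225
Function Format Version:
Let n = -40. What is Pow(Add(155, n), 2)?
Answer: 13225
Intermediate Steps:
Pow(Add(155, n), 2) = Pow(Add(155, -40), 2) = Pow(115, 2) = 13225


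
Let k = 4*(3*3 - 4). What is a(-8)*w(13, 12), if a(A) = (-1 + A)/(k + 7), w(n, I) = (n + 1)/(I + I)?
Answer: -7/36 ≈ -0.19444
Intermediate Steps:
w(n, I) = (1 + n)/(2*I) (w(n, I) = (1 + n)/((2*I)) = (1 + n)*(1/(2*I)) = (1 + n)/(2*I))
k = 20 (k = 4*(9 - 4) = 4*5 = 20)
a(A) = -1/27 + A/27 (a(A) = (-1 + A)/(20 + 7) = (-1 + A)/27 = (-1 + A)*(1/27) = -1/27 + A/27)
a(-8)*w(13, 12) = (-1/27 + (1/27)*(-8))*((½)*(1 + 13)/12) = (-1/27 - 8/27)*((½)*(1/12)*14) = -⅓*7/12 = -7/36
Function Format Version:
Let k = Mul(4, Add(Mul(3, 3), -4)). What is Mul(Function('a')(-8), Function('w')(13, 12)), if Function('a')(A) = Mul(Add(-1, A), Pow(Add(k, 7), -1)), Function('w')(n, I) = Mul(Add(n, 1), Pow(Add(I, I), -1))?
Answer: Rational(-7, 36) ≈ -0.19444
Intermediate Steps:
Function('w')(n, I) = Mul(Rational(1, 2), Pow(I, -1), Add(1, n)) (Function('w')(n, I) = Mul(Add(1, n), Pow(Mul(2, I), -1)) = Mul(Add(1, n), Mul(Rational(1, 2), Pow(I, -1))) = Mul(Rational(1, 2), Pow(I, -1), Add(1, n)))
k = 20 (k = Mul(4, Add(9, -4)) = Mul(4, 5) = 20)
Function('a')(A) = Add(Rational(-1, 27), Mul(Rational(1, 27), A)) (Function('a')(A) = Mul(Add(-1, A), Pow(Add(20, 7), -1)) = Mul(Add(-1, A), Pow(27, -1)) = Mul(Add(-1, A), Rational(1, 27)) = Add(Rational(-1, 27), Mul(Rational(1, 27), A)))
Mul(Function('a')(-8), Function('w')(13, 12)) = Mul(Add(Rational(-1, 27), Mul(Rational(1, 27), -8)), Mul(Rational(1, 2), Pow(12, -1), Add(1, 13))) = Mul(Add(Rational(-1, 27), Rational(-8, 27)), Mul(Rational(1, 2), Rational(1, 12), 14)) = Mul(Rational(-1, 3), Rational(7, 12)) = Rational(-7, 36)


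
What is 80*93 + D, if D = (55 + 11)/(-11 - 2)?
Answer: 96654/13 ≈ 7434.9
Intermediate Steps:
D = -66/13 (D = 66/(-13) = 66*(-1/13) = -66/13 ≈ -5.0769)
80*93 + D = 80*93 - 66/13 = 7440 - 66/13 = 96654/13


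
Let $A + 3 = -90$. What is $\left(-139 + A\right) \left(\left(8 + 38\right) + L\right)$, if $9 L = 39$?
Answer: $- \frac{35032}{3} \approx -11677.0$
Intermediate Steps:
$L = \frac{13}{3}$ ($L = \frac{1}{9} \cdot 39 = \frac{13}{3} \approx 4.3333$)
$A = -93$ ($A = -3 - 90 = -93$)
$\left(-139 + A\right) \left(\left(8 + 38\right) + L\right) = \left(-139 - 93\right) \left(\left(8 + 38\right) + \frac{13}{3}\right) = - 232 \left(46 + \frac{13}{3}\right) = \left(-232\right) \frac{151}{3} = - \frac{35032}{3}$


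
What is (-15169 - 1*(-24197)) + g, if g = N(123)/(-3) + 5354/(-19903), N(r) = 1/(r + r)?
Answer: 132603030437/14688414 ≈ 9027.7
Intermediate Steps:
N(r) = 1/(2*r)
g = -3971155/14688414 (g = ((1/2)/123)/(-3) + 5354/(-19903) = ((1/2)*(1/123))*(-1/3) + 5354*(-1/19903) = (1/246)*(-1/3) - 5354/19903 = -1/738 - 5354/19903 = -3971155/14688414 ≈ -0.27036)
(-15169 - 1*(-24197)) + g = (-15169 - 1*(-24197)) - 3971155/14688414 = (-15169 + 24197) - 3971155/14688414 = 9028 - 3971155/14688414 = 132603030437/14688414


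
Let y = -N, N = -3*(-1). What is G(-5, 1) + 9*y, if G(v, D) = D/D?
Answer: -26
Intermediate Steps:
N = 3
G(v, D) = 1
y = -3 (y = -1*3 = -3)
G(-5, 1) + 9*y = 1 + 9*(-3) = 1 - 27 = -26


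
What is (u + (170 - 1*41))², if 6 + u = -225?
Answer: 10404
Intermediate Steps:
u = -231 (u = -6 - 225 = -231)
(u + (170 - 1*41))² = (-231 + (170 - 1*41))² = (-231 + (170 - 41))² = (-231 + 129)² = (-102)² = 10404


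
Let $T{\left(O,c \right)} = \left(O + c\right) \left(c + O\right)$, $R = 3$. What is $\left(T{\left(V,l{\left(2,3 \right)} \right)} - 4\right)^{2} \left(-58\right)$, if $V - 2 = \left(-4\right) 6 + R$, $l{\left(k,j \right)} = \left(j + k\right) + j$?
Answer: $-793962$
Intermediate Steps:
$l{\left(k,j \right)} = k + 2 j$
$V = -19$ ($V = 2 + \left(\left(-4\right) 6 + 3\right) = 2 + \left(-24 + 3\right) = 2 - 21 = -19$)
$T{\left(O,c \right)} = \left(O + c\right)^{2}$ ($T{\left(O,c \right)} = \left(O + c\right) \left(O + c\right) = \left(O + c\right)^{2}$)
$\left(T{\left(V,l{\left(2,3 \right)} \right)} - 4\right)^{2} \left(-58\right) = \left(\left(-19 + \left(2 + 2 \cdot 3\right)\right)^{2} - 4\right)^{2} \left(-58\right) = \left(\left(-19 + \left(2 + 6\right)\right)^{2} - 4\right)^{2} \left(-58\right) = \left(\left(-19 + 8\right)^{2} - 4\right)^{2} \left(-58\right) = \left(\left(-11\right)^{2} - 4\right)^{2} \left(-58\right) = \left(121 - 4\right)^{2} \left(-58\right) = 117^{2} \left(-58\right) = 13689 \left(-58\right) = -793962$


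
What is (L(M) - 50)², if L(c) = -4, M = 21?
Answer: 2916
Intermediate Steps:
(L(M) - 50)² = (-4 - 50)² = (-54)² = 2916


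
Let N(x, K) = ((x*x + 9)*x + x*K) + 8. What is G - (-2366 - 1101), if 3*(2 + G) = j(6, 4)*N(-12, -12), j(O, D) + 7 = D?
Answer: 5149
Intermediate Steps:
j(O, D) = -7 + D
N(x, K) = 8 + K*x + x*(9 + x²) (N(x, K) = ((x² + 9)*x + K*x) + 8 = ((9 + x²)*x + K*x) + 8 = (x*(9 + x²) + K*x) + 8 = (K*x + x*(9 + x²)) + 8 = 8 + K*x + x*(9 + x²))
G = 1682 (G = -2 + ((-7 + 4)*(8 + (-12)³ + 9*(-12) - 12*(-12)))/3 = -2 + (-3*(8 - 1728 - 108 + 144))/3 = -2 + (-3*(-1684))/3 = -2 + (⅓)*5052 = -2 + 1684 = 1682)
G - (-2366 - 1101) = 1682 - (-2366 - 1101) = 1682 - 1*(-3467) = 1682 + 3467 = 5149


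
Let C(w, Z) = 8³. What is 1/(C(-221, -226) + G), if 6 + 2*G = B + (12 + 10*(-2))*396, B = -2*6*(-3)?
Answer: -1/1057 ≈ -0.00094607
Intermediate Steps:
B = 36 (B = -12*(-3) = 36)
G = -1569 (G = -3 + (36 + (12 + 10*(-2))*396)/2 = -3 + (36 + (12 - 20)*396)/2 = -3 + (36 - 8*396)/2 = -3 + (36 - 3168)/2 = -3 + (½)*(-3132) = -3 - 1566 = -1569)
C(w, Z) = 512
1/(C(-221, -226) + G) = 1/(512 - 1569) = 1/(-1057) = -1/1057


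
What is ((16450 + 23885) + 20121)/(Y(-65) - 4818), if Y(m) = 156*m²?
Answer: 10076/109047 ≈ 0.092401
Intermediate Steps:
((16450 + 23885) + 20121)/(Y(-65) - 4818) = ((16450 + 23885) + 20121)/(156*(-65)² - 4818) = (40335 + 20121)/(156*4225 - 4818) = 60456/(659100 - 4818) = 60456/654282 = 60456*(1/654282) = 10076/109047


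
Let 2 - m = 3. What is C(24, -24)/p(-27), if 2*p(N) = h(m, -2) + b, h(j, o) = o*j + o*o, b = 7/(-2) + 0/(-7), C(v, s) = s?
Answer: -96/5 ≈ -19.200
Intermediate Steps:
m = -1 (m = 2 - 1*3 = 2 - 3 = -1)
b = -7/2 (b = 7*(-1/2) + 0*(-1/7) = -7/2 + 0 = -7/2 ≈ -3.5000)
h(j, o) = o**2 + j*o (h(j, o) = j*o + o**2 = o**2 + j*o)
p(N) = 5/4 (p(N) = (-2*(-1 - 2) - 7/2)/2 = (-2*(-3) - 7/2)/2 = (6 - 7/2)/2 = (1/2)*(5/2) = 5/4)
C(24, -24)/p(-27) = -24/5/4 = -24*4/5 = -96/5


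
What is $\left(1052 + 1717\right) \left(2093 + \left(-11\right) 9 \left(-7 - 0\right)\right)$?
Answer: $7714434$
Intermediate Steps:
$\left(1052 + 1717\right) \left(2093 + \left(-11\right) 9 \left(-7 - 0\right)\right) = 2769 \left(2093 - 99 \left(-7 + 0\right)\right) = 2769 \left(2093 - -693\right) = 2769 \left(2093 + 693\right) = 2769 \cdot 2786 = 7714434$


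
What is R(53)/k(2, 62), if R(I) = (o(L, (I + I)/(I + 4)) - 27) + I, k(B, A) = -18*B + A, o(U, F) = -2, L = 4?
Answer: 12/13 ≈ 0.92308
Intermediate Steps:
k(B, A) = A - 18*B
R(I) = -29 + I (R(I) = (-2 - 27) + I = -29 + I)
R(53)/k(2, 62) = (-29 + 53)/(62 - 18*2) = 24/(62 - 36) = 24/26 = 24*(1/26) = 12/13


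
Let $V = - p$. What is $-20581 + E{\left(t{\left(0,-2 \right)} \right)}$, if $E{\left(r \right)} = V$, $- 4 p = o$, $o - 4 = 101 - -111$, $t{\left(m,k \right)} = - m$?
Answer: $-20527$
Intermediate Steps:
$o = 216$ ($o = 4 + \left(101 - -111\right) = 4 + \left(101 + 111\right) = 4 + 212 = 216$)
$p = -54$ ($p = \left(- \frac{1}{4}\right) 216 = -54$)
$V = 54$ ($V = \left(-1\right) \left(-54\right) = 54$)
$E{\left(r \right)} = 54$
$-20581 + E{\left(t{\left(0,-2 \right)} \right)} = -20581 + 54 = -20527$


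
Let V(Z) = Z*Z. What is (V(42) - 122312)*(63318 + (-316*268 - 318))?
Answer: 2614445024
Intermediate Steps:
V(Z) = Z²
(V(42) - 122312)*(63318 + (-316*268 - 318)) = (42² - 122312)*(63318 + (-316*268 - 318)) = (1764 - 122312)*(63318 + (-84688 - 318)) = -120548*(63318 - 85006) = -120548*(-21688) = 2614445024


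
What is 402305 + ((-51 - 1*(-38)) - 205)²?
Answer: 449829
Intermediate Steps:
402305 + ((-51 - 1*(-38)) - 205)² = 402305 + ((-51 + 38) - 205)² = 402305 + (-13 - 205)² = 402305 + (-218)² = 402305 + 47524 = 449829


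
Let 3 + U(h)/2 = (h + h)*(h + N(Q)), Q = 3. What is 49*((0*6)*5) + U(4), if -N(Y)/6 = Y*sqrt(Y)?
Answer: 58 - 288*sqrt(3) ≈ -440.83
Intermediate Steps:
N(Y) = -6*Y**(3/2) (N(Y) = -6*Y*sqrt(Y) = -6*Y**(3/2))
U(h) = -6 + 4*h*(h - 18*sqrt(3)) (U(h) = -6 + 2*((h + h)*(h - 18*sqrt(3))) = -6 + 2*((2*h)*(h - 18*sqrt(3))) = -6 + 2*(2*h*(h - 18*sqrt(3))) = -6 + 4*h*(h - 18*sqrt(3)))
49*((0*6)*5) + U(4) = 49*((0*6)*5) + (-6 + 4*4**2 - 72*4*sqrt(3)) = 49*(0*5) + (-6 + 4*16 - 288*sqrt(3)) = 49*0 + (-6 + 64 - 288*sqrt(3)) = 0 + (58 - 288*sqrt(3)) = 58 - 288*sqrt(3)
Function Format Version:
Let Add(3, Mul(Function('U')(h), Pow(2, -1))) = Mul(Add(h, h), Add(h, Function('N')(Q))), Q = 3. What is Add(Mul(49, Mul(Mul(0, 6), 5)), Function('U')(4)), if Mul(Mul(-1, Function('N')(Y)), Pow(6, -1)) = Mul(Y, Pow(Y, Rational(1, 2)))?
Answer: Add(58, Mul(-288, Pow(3, Rational(1, 2)))) ≈ -440.83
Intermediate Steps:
Function('N')(Y) = Mul(-6, Pow(Y, Rational(3, 2))) (Function('N')(Y) = Mul(-6, Mul(Y, Pow(Y, Rational(1, 2)))) = Mul(-6, Pow(Y, Rational(3, 2))))
Function('U')(h) = Add(-6, Mul(4, h, Add(h, Mul(-18, Pow(3, Rational(1, 2)))))) (Function('U')(h) = Add(-6, Mul(2, Mul(Add(h, h), Add(h, Mul(-6, Pow(3, Rational(3, 2))))))) = Add(-6, Mul(2, Mul(Mul(2, h), Add(h, Mul(-6, Mul(3, Pow(3, Rational(1, 2)))))))) = Add(-6, Mul(2, Mul(Mul(2, h), Add(h, Mul(-18, Pow(3, Rational(1, 2))))))) = Add(-6, Mul(2, Mul(2, h, Add(h, Mul(-18, Pow(3, Rational(1, 2))))))) = Add(-6, Mul(4, h, Add(h, Mul(-18, Pow(3, Rational(1, 2)))))))
Add(Mul(49, Mul(Mul(0, 6), 5)), Function('U')(4)) = Add(Mul(49, Mul(Mul(0, 6), 5)), Add(-6, Mul(4, Pow(4, 2)), Mul(-72, 4, Pow(3, Rational(1, 2))))) = Add(Mul(49, Mul(0, 5)), Add(-6, Mul(4, 16), Mul(-288, Pow(3, Rational(1, 2))))) = Add(Mul(49, 0), Add(-6, 64, Mul(-288, Pow(3, Rational(1, 2))))) = Add(0, Add(58, Mul(-288, Pow(3, Rational(1, 2))))) = Add(58, Mul(-288, Pow(3, Rational(1, 2))))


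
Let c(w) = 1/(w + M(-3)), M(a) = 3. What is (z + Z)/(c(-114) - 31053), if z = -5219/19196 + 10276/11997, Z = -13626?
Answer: 116100709449883/264599374670736 ≈ 0.43878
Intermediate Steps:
c(w) = 1/(3 + w) (c(w) = 1/(w + 3) = 1/(3 + w))
z = 134645753/230294412 (z = -5219*1/19196 + 10276*(1/11997) = -5219/19196 + 10276/11997 = 134645753/230294412 ≈ 0.58467)
(z + Z)/(c(-114) - 31053) = (134645753/230294412 - 13626)/(1/(3 - 114) - 31053) = -3137857012159/(230294412*(1/(-111) - 31053)) = -3137857012159/(230294412*(-1/111 - 31053)) = -3137857012159/(230294412*(-3446884/111)) = -3137857012159/230294412*(-111/3446884) = 116100709449883/264599374670736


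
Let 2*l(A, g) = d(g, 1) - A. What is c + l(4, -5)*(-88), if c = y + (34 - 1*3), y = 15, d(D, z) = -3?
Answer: 354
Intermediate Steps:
l(A, g) = -3/2 - A/2 (l(A, g) = (-3 - A)/2 = -3/2 - A/2)
c = 46 (c = 15 + (34 - 1*3) = 15 + (34 - 3) = 15 + 31 = 46)
c + l(4, -5)*(-88) = 46 + (-3/2 - ½*4)*(-88) = 46 + (-3/2 - 2)*(-88) = 46 - 7/2*(-88) = 46 + 308 = 354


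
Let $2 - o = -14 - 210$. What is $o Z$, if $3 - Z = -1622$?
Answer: $367250$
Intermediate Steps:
$o = 226$ ($o = 2 - \left(-14 - 210\right) = 2 - -224 = 2 + 224 = 226$)
$Z = 1625$ ($Z = 3 - -1622 = 3 + 1622 = 1625$)
$o Z = 226 \cdot 1625 = 367250$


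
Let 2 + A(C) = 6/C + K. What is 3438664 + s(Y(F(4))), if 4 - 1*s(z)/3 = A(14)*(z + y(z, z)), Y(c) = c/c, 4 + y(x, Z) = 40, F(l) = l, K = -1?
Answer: 24072730/7 ≈ 3.4390e+6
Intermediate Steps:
A(C) = -3 + 6/C (A(C) = -2 + (6/C - 1) = -2 + (-1 + 6/C) = -3 + 6/C)
y(x, Z) = 36 (y(x, Z) = -4 + 40 = 36)
Y(c) = 1
s(z) = 2028/7 + 54*z/7 (s(z) = 12 - 3*(-3 + 6/14)*(z + 36) = 12 - 3*(-3 + 6*(1/14))*(36 + z) = 12 - 3*(-3 + 3/7)*(36 + z) = 12 - (-54)*(36 + z)/7 = 12 - 3*(-648/7 - 18*z/7) = 12 + (1944/7 + 54*z/7) = 2028/7 + 54*z/7)
3438664 + s(Y(F(4))) = 3438664 + (2028/7 + (54/7)*1) = 3438664 + (2028/7 + 54/7) = 3438664 + 2082/7 = 24072730/7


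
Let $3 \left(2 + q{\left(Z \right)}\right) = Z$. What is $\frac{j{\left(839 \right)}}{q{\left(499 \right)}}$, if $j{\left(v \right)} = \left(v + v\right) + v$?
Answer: $\frac{7551}{493} \approx 15.316$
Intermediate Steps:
$q{\left(Z \right)} = -2 + \frac{Z}{3}$
$j{\left(v \right)} = 3 v$ ($j{\left(v \right)} = 2 v + v = 3 v$)
$\frac{j{\left(839 \right)}}{q{\left(499 \right)}} = \frac{3 \cdot 839}{-2 + \frac{1}{3} \cdot 499} = \frac{2517}{-2 + \frac{499}{3}} = \frac{2517}{\frac{493}{3}} = 2517 \cdot \frac{3}{493} = \frac{7551}{493}$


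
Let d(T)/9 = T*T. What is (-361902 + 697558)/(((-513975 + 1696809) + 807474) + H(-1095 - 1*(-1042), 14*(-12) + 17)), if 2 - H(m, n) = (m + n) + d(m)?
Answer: 335656/1965233 ≈ 0.17080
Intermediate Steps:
d(T) = 9*T**2 (d(T) = 9*(T*T) = 9*T**2)
H(m, n) = 2 - m - n - 9*m**2 (H(m, n) = 2 - ((m + n) + 9*m**2) = 2 - (m + n + 9*m**2) = 2 + (-m - n - 9*m**2) = 2 - m - n - 9*m**2)
(-361902 + 697558)/(((-513975 + 1696809) + 807474) + H(-1095 - 1*(-1042), 14*(-12) + 17)) = (-361902 + 697558)/(((-513975 + 1696809) + 807474) + (2 - (-1095 - 1*(-1042)) - (14*(-12) + 17) - 9*(-1095 - 1*(-1042))**2)) = 335656/((1182834 + 807474) + (2 - (-1095 + 1042) - (-168 + 17) - 9*(-1095 + 1042)**2)) = 335656/(1990308 + (2 - 1*(-53) - 1*(-151) - 9*(-53)**2)) = 335656/(1990308 + (2 + 53 + 151 - 9*2809)) = 335656/(1990308 + (2 + 53 + 151 - 25281)) = 335656/(1990308 - 25075) = 335656/1965233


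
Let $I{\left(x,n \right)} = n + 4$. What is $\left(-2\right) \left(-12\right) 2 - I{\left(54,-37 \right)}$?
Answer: $81$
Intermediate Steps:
$I{\left(x,n \right)} = 4 + n$
$\left(-2\right) \left(-12\right) 2 - I{\left(54,-37 \right)} = \left(-2\right) \left(-12\right) 2 - \left(4 - 37\right) = 24 \cdot 2 - -33 = 48 + 33 = 81$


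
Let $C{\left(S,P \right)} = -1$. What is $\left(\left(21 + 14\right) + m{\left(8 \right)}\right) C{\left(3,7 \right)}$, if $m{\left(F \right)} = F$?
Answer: $-43$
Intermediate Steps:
$\left(\left(21 + 14\right) + m{\left(8 \right)}\right) C{\left(3,7 \right)} = \left(\left(21 + 14\right) + 8\right) \left(-1\right) = \left(35 + 8\right) \left(-1\right) = 43 \left(-1\right) = -43$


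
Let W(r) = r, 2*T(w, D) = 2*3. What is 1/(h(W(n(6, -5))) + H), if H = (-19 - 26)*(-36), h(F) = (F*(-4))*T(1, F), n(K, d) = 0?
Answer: 1/1620 ≈ 0.00061728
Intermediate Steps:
T(w, D) = 3 (T(w, D) = (2*3)/2 = (1/2)*6 = 3)
h(F) = -12*F (h(F) = (F*(-4))*3 = -4*F*3 = -12*F)
H = 1620 (H = -45*(-36) = 1620)
1/(h(W(n(6, -5))) + H) = 1/(-12*0 + 1620) = 1/(0 + 1620) = 1/1620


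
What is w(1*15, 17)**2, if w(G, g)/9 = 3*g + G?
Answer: 352836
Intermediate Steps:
w(G, g) = 9*G + 27*g (w(G, g) = 9*(3*g + G) = 9*(G + 3*g) = 9*G + 27*g)
w(1*15, 17)**2 = (9*(1*15) + 27*17)**2 = (9*15 + 459)**2 = (135 + 459)**2 = 594**2 = 352836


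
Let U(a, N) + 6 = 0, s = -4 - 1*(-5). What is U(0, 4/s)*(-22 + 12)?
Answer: 60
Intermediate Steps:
s = 1 (s = -4 + 5 = 1)
U(a, N) = -6 (U(a, N) = -6 + 0 = -6)
U(0, 4/s)*(-22 + 12) = -6*(-22 + 12) = -6*(-10) = 60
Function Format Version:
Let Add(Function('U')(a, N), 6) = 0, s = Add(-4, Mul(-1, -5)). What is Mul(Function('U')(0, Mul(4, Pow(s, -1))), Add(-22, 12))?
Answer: 60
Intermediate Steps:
s = 1 (s = Add(-4, 5) = 1)
Function('U')(a, N) = -6 (Function('U')(a, N) = Add(-6, 0) = -6)
Mul(Function('U')(0, Mul(4, Pow(s, -1))), Add(-22, 12)) = Mul(-6, Add(-22, 12)) = Mul(-6, -10) = 60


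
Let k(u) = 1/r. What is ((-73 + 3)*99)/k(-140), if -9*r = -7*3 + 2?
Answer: -14630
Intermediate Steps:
r = 19/9 (r = -(-7*3 + 2)/9 = -(-21 + 2)/9 = -1/9*(-19) = 19/9 ≈ 2.1111)
k(u) = 9/19 (k(u) = 1/(19/9) = 9/19)
((-73 + 3)*99)/k(-140) = ((-73 + 3)*99)/(9/19) = -70*99*(19/9) = -6930*19/9 = -14630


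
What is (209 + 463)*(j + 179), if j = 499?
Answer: 455616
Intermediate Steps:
(209 + 463)*(j + 179) = (209 + 463)*(499 + 179) = 672*678 = 455616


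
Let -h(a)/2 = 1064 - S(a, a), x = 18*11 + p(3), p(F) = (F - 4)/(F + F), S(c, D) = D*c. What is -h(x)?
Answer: -1370665/18 ≈ -76148.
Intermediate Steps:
p(F) = (-4 + F)/(2*F) (p(F) = (-4 + F)/((2*F)) = (-4 + F)*(1/(2*F)) = (-4 + F)/(2*F))
x = 1187/6 (x = 18*11 + (1/2)*(-4 + 3)/3 = 198 + (1/2)*(1/3)*(-1) = 198 - 1/6 = 1187/6 ≈ 197.83)
h(a) = -2128 + 2*a**2 (h(a) = -2*(1064 - a*a) = -2*(1064 - a**2) = -2128 + 2*a**2)
-h(x) = -(-2128 + 2*(1187/6)**2) = -(-2128 + 2*(1408969/36)) = -(-2128 + 1408969/18) = -1*1370665/18 = -1370665/18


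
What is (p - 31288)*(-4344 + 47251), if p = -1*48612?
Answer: -3428269300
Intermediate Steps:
p = -48612
(p - 31288)*(-4344 + 47251) = (-48612 - 31288)*(-4344 + 47251) = -79900*42907 = -3428269300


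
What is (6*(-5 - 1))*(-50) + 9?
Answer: 1809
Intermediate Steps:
(6*(-5 - 1))*(-50) + 9 = (6*(-6))*(-50) + 9 = -36*(-50) + 9 = 1800 + 9 = 1809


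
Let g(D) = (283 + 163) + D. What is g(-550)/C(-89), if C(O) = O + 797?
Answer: -26/177 ≈ -0.14689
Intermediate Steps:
g(D) = 446 + D
C(O) = 797 + O
g(-550)/C(-89) = (446 - 550)/(797 - 89) = -104/708 = -104*1/708 = -26/177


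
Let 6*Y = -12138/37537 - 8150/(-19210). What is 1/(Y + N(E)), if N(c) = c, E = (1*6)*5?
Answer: 432651462/12986819417 ≈ 0.033315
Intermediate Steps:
E = 30 (E = 6*5 = 30)
Y = 7275557/432651462 (Y = (-12138/37537 - 8150/(-19210))/6 = (-12138*1/37537 - 8150*(-1/19210))/6 = (-12138/37537 + 815/1921)/6 = (⅙)*(7275557/72108577) = 7275557/432651462 ≈ 0.016816)
1/(Y + N(E)) = 1/(7275557/432651462 + 30) = 1/(12986819417/432651462) = 432651462/12986819417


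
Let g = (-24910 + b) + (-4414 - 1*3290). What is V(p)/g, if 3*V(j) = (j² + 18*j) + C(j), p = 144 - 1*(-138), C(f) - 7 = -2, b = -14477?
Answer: -84605/141273 ≈ -0.59888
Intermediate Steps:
C(f) = 5 (C(f) = 7 - 2 = 5)
p = 282 (p = 144 + 138 = 282)
V(j) = 5/3 + 6*j + j²/3 (V(j) = ((j² + 18*j) + 5)/3 = (5 + j² + 18*j)/3 = 5/3 + 6*j + j²/3)
g = -47091 (g = (-24910 - 14477) + (-4414 - 1*3290) = -39387 + (-4414 - 3290) = -39387 - 7704 = -47091)
V(p)/g = (5/3 + 6*282 + (⅓)*282²)/(-47091) = (5/3 + 1692 + (⅓)*79524)*(-1/47091) = (5/3 + 1692 + 26508)*(-1/47091) = (84605/3)*(-1/47091) = -84605/141273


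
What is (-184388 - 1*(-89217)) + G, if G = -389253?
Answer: -484424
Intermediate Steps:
(-184388 - 1*(-89217)) + G = (-184388 - 1*(-89217)) - 389253 = (-184388 + 89217) - 389253 = -95171 - 389253 = -484424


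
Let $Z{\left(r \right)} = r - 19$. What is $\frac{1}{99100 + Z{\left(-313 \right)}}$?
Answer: $\frac{1}{98768} \approx 1.0125 \cdot 10^{-5}$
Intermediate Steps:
$Z{\left(r \right)} = -19 + r$
$\frac{1}{99100 + Z{\left(-313 \right)}} = \frac{1}{99100 - 332} = \frac{1}{98768}$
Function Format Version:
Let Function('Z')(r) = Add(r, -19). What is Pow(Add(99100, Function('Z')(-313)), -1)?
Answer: Rational(1, 98768) ≈ 1.0125e-5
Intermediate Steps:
Function('Z')(r) = Add(-19, r)
Pow(Add(99100, Function('Z')(-313)), -1) = Pow(Add(99100, Add(-19, -313)), -1) = Pow(Add(99100, -332), -1) = Pow(98768, -1) = Rational(1, 98768)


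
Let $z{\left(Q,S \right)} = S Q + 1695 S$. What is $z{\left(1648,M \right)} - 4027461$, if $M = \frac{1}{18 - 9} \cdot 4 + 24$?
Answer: $- \frac{35511689}{9} \approx -3.9457 \cdot 10^{6}$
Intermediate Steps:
$M = \frac{220}{9}$ ($M = \frac{1}{9} \cdot 4 + 24 = \frac{4}{9} + 24 = \frac{220}{9} \approx 24.444$)
$z{\left(Q,S \right)} = 1695 S + Q S$ ($z{\left(Q,S \right)} = Q S + 1695 S = 1695 S + Q S$)
$z{\left(1648,M \right)} - 4027461 = \frac{220 \left(1695 + 1648\right)}{9} - 4027461 = \frac{220}{9} \cdot 3343 - 4027461 = \frac{735460}{9} - 4027461 = - \frac{35511689}{9}$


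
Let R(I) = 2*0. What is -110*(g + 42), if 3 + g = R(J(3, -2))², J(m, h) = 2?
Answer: -4290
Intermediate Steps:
R(I) = 0
g = -3 (g = -3 + 0² = -3 + 0 = -3)
-110*(g + 42) = -110*(-3 + 42) = -110*39 = -4290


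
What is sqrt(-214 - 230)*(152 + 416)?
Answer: 1136*I*sqrt(111) ≈ 11969.0*I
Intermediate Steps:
sqrt(-214 - 230)*(152 + 416) = sqrt(-444)*568 = (2*I*sqrt(111))*568 = 1136*I*sqrt(111)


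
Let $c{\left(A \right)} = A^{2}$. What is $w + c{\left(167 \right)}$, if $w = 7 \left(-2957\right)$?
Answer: $7190$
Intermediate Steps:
$w = -20699$
$w + c{\left(167 \right)} = -20699 + 167^{2} = -20699 + 27889 = 7190$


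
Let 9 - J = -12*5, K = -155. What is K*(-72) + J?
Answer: 11229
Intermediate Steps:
J = 69 (J = 9 - (-12)*5 = 9 - 1*(-60) = 9 + 60 = 69)
K*(-72) + J = -155*(-72) + 69 = 11160 + 69 = 11229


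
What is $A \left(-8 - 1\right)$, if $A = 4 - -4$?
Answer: $-72$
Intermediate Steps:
$A = 8$ ($A = 4 + 4 = 8$)
$A \left(-8 - 1\right) = 8 \left(-8 - 1\right) = 8 \left(-9\right) = -72$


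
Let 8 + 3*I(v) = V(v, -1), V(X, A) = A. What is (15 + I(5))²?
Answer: 144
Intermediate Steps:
I(v) = -3 (I(v) = -8/3 + (⅓)*(-1) = -8/3 - ⅓ = -3)
(15 + I(5))² = (15 - 3)² = 12² = 144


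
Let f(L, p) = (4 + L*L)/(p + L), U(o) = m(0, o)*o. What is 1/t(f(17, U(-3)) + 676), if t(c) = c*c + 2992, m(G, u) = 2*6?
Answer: 361/158607713 ≈ 2.2761e-6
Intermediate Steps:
m(G, u) = 12
U(o) = 12*o
f(L, p) = (4 + L**2)/(L + p)
t(c) = 2992 + c**2 (t(c) = c**2 + 2992 = 2992 + c**2)
1/t(f(17, U(-3)) + 676) = 1/(2992 + ((4 + 17**2)/(17 + 12*(-3)) + 676)**2) = 1/(2992 + ((4 + 289)/(17 - 36) + 676)**2) = 1/(2992 + (293/(-19) + 676)**2) = 1/(2992 + (-1/19*293 + 676)**2) = 1/(2992 + (-293/19 + 676)**2) = 1/(2992 + (12551/19)**2) = 1/(2992 + 157527601/361) = 1/(158607713/361) = 361/158607713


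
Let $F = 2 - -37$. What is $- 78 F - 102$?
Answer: $-3144$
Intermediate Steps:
$F = 39$ ($F = 2 + 37 = 39$)
$- 78 F - 102 = \left(-78\right) 39 - 102 = -3042 - 102 = -3144$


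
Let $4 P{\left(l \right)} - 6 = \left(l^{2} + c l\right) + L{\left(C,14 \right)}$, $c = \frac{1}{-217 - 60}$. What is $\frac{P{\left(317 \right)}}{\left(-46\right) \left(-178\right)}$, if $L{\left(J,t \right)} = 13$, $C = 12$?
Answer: $\frac{27840399}{9072304} \approx 3.0687$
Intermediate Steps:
$c = - \frac{1}{277}$ ($c = \frac{1}{-277} = - \frac{1}{277} \approx -0.0036101$)
$P{\left(l \right)} = \frac{19}{4} - \frac{l}{1108} + \frac{l^{2}}{4}$ ($P{\left(l \right)} = \frac{3}{2} + \frac{\left(l^{2} - \frac{l}{277}\right) + 13}{4} = \frac{3}{2} + \frac{13 + l^{2} - \frac{l}{277}}{4} = \frac{3}{2} + \left(\frac{13}{4} - \frac{l}{1108} + \frac{l^{2}}{4}\right) = \frac{19}{4} - \frac{l}{1108} + \frac{l^{2}}{4}$)
$\frac{P{\left(317 \right)}}{\left(-46\right) \left(-178\right)} = \frac{\frac{19}{4} - \frac{317}{1108} + \frac{317^{2}}{4}}{\left(-46\right) \left(-178\right)} = \frac{\frac{19}{4} - \frac{317}{1108} + \frac{1}{4} \cdot 100489}{8188} = \left(\frac{19}{4} - \frac{317}{1108} + \frac{100489}{4}\right) \frac{1}{8188} = \frac{27840399}{1108} \cdot \frac{1}{8188} = \frac{27840399}{9072304}$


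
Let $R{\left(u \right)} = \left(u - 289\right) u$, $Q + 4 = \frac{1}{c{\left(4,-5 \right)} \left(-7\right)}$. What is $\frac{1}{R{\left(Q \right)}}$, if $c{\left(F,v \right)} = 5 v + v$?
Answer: $\frac{44100}{51622831} \approx 0.00085427$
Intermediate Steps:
$c{\left(F,v \right)} = 6 v$
$Q = - \frac{839}{210}$ ($Q = -4 + \frac{1}{6 \left(-5\right) \left(-7\right)} = -4 + \frac{1}{\left(-30\right) \left(-7\right)} = -4 + \frac{1}{210} = - \frac{839}{210} \approx -3.9952$)
$R{\left(u \right)} = u \left(-289 + u\right)$ ($R{\left(u \right)} = \left(-289 + u\right) u = u \left(-289 + u\right)$)
$\frac{1}{R{\left(Q \right)}} = \frac{1}{\left(- \frac{839}{210}\right) \left(-289 - \frac{839}{210}\right)} = \frac{1}{\left(- \frac{839}{210}\right) \left(- \frac{61529}{210}\right)} = \frac{1}{\frac{51622831}{44100}} = \frac{44100}{51622831}$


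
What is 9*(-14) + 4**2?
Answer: -110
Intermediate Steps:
9*(-14) + 4**2 = -126 + 16 = -110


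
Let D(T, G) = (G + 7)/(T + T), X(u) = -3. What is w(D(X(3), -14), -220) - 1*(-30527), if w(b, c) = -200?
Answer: 30327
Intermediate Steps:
D(T, G) = (7 + G)/(2*T) (D(T, G) = (7 + G)/((2*T)) = (7 + G)*(1/(2*T)) = (7 + G)/(2*T))
w(D(X(3), -14), -220) - 1*(-30527) = -200 - 1*(-30527) = -200 + 30527 = 30327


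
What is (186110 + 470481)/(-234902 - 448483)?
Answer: -656591/683385 ≈ -0.96079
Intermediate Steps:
(186110 + 470481)/(-234902 - 448483) = 656591/(-683385) = 656591*(-1/683385) = -656591/683385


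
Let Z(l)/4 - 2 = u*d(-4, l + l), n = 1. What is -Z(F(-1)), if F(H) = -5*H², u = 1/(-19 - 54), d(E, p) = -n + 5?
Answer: -568/73 ≈ -7.7808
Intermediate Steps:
d(E, p) = 4 (d(E, p) = -1*1 + 5 = -1 + 5 = 4)
u = -1/73 (u = 1/(-73) = -1/73 ≈ -0.013699)
Z(l) = 568/73 (Z(l) = 8 + 4*(-1/73*4) = 8 + 4*(-4/73) = 8 - 16/73 = 568/73)
-Z(F(-1)) = -1*568/73 = -568/73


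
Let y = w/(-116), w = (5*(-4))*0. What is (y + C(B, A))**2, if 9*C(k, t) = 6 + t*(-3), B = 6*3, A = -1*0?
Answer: 4/9 ≈ 0.44444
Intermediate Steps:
w = 0 (w = -20*0 = 0)
A = 0
B = 18
C(k, t) = 2/3 - t/3 (C(k, t) = (6 + t*(-3))/9 = (6 - 3*t)/9 = 2/3 - t/3)
y = 0 (y = 0/(-116) = 0*(-1/116) = 0)
(y + C(B, A))**2 = (0 + (2/3 - 1/3*0))**2 = (0 + (2/3 + 0))**2 = (0 + 2/3)**2 = (2/3)**2 = 4/9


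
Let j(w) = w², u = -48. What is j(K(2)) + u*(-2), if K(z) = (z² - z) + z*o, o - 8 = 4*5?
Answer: 3460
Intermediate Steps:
o = 28 (o = 8 + 4*5 = 8 + 20 = 28)
K(z) = z² + 27*z (K(z) = (z² - z) + z*28 = (z² - z) + 28*z = z² + 27*z)
j(K(2)) + u*(-2) = (2*(27 + 2))² - 48*(-2) = (2*29)² + 96 = 58² + 96 = 3364 + 96 = 3460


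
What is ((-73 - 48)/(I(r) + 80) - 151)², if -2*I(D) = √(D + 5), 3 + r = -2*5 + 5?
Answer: 3*(2456468*√3 + 198463067*I)/(320*√3 + 25597*I) ≈ 23260.0 + 4.9937*I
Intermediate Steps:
r = -8 (r = -3 + (-2*5 + 5) = -3 + (-10 + 5) = -3 - 5 = -8)
I(D) = -√(5 + D)/2 (I(D) = -√(D + 5)/2 = -√(5 + D)/2)
((-73 - 48)/(I(r) + 80) - 151)² = ((-73 - 48)/(-√(5 - 8)/2 + 80) - 151)² = (-121/(-I*√3/2 + 80) - 151)² = (-121/(80 - I*√3/2) - 151)² = (-151 - 121/(80 - I*√3/2))²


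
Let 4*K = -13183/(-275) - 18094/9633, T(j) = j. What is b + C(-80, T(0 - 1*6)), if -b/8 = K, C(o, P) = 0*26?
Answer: -244031978/2649075 ≈ -92.120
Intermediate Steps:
C(o, P) = 0
K = 122015989/10596300 (K = (-13183/(-275) - 18094/9633)/4 = (-13183*(-1/275) - 18094*1/9633)/4 = (13183/275 - 18094/9633)/4 = (¼)*(122015989/2649075) = 122015989/10596300 ≈ 11.515)
b = -244031978/2649075 (b = -8*122015989/10596300 = -244031978/2649075 ≈ -92.120)
b + C(-80, T(0 - 1*6)) = -244031978/2649075 + 0 = -244031978/2649075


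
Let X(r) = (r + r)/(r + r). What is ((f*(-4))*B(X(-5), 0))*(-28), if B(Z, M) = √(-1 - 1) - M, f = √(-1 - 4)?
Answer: -112*√10 ≈ -354.18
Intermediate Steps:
f = I*√5 (f = √(-5) = I*√5 ≈ 2.2361*I)
X(r) = 1 (X(r) = (2*r)/((2*r)) = (2*r)*(1/(2*r)) = 1)
B(Z, M) = -M + I*√2 (B(Z, M) = √(-2) - M = I*√2 - M = -M + I*√2)
((f*(-4))*B(X(-5), 0))*(-28) = (((I*√5)*(-4))*(-1*0 + I*√2))*(-28) = ((-4*I*√5)*(0 + I*√2))*(-28) = ((-4*I*√5)*(I*√2))*(-28) = (4*√10)*(-28) = -112*√10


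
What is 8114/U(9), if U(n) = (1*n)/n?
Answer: 8114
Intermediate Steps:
U(n) = 1 (U(n) = n/n = 1)
8114/U(9) = 8114/1 = 8114*1 = 8114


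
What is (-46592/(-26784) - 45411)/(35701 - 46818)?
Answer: 38007551/9304929 ≈ 4.0847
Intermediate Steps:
(-46592/(-26784) - 45411)/(35701 - 46818) = (-46592*(-1/26784) - 45411)/(-11117) = (1456/837 - 45411)*(-1/11117) = -38007551/837*(-1/11117) = 38007551/9304929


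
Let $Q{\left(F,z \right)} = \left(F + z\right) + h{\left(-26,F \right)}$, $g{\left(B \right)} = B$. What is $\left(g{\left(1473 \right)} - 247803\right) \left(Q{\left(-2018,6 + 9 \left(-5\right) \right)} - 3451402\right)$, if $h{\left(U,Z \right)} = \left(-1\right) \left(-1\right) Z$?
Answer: $851187649410$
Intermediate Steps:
$h{\left(U,Z \right)} = Z$ ($h{\left(U,Z \right)} = 1 Z = Z$)
$Q{\left(F,z \right)} = z + 2 F$ ($Q{\left(F,z \right)} = \left(F + z\right) + F = z + 2 F$)
$\left(g{\left(1473 \right)} - 247803\right) \left(Q{\left(-2018,6 + 9 \left(-5\right) \right)} - 3451402\right) = \left(1473 - 247803\right) \left(\left(\left(6 + 9 \left(-5\right)\right) + 2 \left(-2018\right)\right) - 3451402\right) = - 246330 \left(\left(\left(6 - 45\right) - 4036\right) - 3451402\right) = - 246330 \left(\left(-39 - 4036\right) - 3451402\right) = - 246330 \left(-4075 - 3451402\right) = \left(-246330\right) \left(-3455477\right) = 851187649410$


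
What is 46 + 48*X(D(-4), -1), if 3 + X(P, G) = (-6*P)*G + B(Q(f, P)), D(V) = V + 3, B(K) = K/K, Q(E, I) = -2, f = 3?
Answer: -338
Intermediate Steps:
B(K) = 1
D(V) = 3 + V
X(P, G) = -2 - 6*G*P (X(P, G) = -3 + ((-6*P)*G + 1) = -3 + (-6*G*P + 1) = -3 + (1 - 6*G*P) = -2 - 6*G*P)
46 + 48*X(D(-4), -1) = 46 + 48*(-2 - 6*(-1)*(3 - 4)) = 46 + 48*(-2 - 6*(-1)*(-1)) = 46 + 48*(-2 - 6) = 46 + 48*(-8) = 46 - 384 = -338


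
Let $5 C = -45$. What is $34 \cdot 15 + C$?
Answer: $501$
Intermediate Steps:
$C = -9$ ($C = \frac{1}{5} \left(-45\right) = -9$)
$34 \cdot 15 + C = 34 \cdot 15 - 9 = 510 - 9 = 501$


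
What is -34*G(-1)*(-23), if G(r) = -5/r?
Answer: 3910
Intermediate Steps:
-34*G(-1)*(-23) = -(-170)/(-1)*(-23) = -(-170)*(-1)*(-23) = -34*5*(-23) = -170*(-23) = 3910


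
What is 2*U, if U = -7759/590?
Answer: -7759/295 ≈ -26.302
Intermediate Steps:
U = -7759/590 (U = -7759*1/590 = -7759/590 ≈ -13.151)
2*U = 2*(-7759/590) = -7759/295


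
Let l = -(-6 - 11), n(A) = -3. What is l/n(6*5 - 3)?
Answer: -17/3 ≈ -5.6667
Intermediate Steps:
l = 17 (l = -1*(-17) = 17)
l/n(6*5 - 3) = 17/(-3) = 17*(-⅓) = -17/3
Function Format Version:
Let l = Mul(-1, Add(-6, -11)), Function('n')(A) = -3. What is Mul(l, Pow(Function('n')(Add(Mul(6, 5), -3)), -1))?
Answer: Rational(-17, 3) ≈ -5.6667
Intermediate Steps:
l = 17 (l = Mul(-1, -17) = 17)
Mul(l, Pow(Function('n')(Add(Mul(6, 5), -3)), -1)) = Mul(17, Pow(-3, -1)) = Mul(17, Rational(-1, 3)) = Rational(-17, 3)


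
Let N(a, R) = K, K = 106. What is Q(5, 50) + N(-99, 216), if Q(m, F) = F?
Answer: 156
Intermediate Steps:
N(a, R) = 106
Q(5, 50) + N(-99, 216) = 50 + 106 = 156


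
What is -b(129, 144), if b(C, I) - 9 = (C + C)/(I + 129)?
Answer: -905/91 ≈ -9.9451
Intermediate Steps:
b(C, I) = 9 + 2*C/(129 + I) (b(C, I) = 9 + (C + C)/(I + 129) = 9 + (2*C)/(129 + I) = 9 + 2*C/(129 + I))
-b(129, 144) = -(1161 + 2*129 + 9*144)/(129 + 144) = -(1161 + 258 + 1296)/273 = -2715/273 = -1*905/91 = -905/91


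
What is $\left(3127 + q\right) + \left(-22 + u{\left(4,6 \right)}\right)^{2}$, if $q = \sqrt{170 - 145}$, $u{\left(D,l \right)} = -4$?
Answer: $3808$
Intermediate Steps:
$q = 5$ ($q = \sqrt{25} = 5$)
$\left(3127 + q\right) + \left(-22 + u{\left(4,6 \right)}\right)^{2} = \left(3127 + 5\right) + \left(-22 - 4\right)^{2} = 3132 + \left(-26\right)^{2} = 3132 + 676 = 3808$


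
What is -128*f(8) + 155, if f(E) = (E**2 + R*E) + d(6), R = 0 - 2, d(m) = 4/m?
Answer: -18223/3 ≈ -6074.3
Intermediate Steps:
R = -2
f(E) = 2/3 + E**2 - 2*E (f(E) = (E**2 - 2*E) + 4/6 = (E**2 - 2*E) + 4*(1/6) = (E**2 - 2*E) + 2/3 = 2/3 + E**2 - 2*E)
-128*f(8) + 155 = -128*(2/3 + 8**2 - 2*8) + 155 = -128*(2/3 + 64 - 16) + 155 = -128*146/3 + 155 = -18688/3 + 155 = -18223/3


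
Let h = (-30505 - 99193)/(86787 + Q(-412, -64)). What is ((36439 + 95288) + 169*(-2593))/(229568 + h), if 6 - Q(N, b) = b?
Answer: -13310400965/9969729039 ≈ -1.3351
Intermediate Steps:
Q(N, b) = 6 - b
h = -129698/86857 (h = (-30505 - 99193)/(86787 + (6 - 1*(-64))) = -129698/(86787 + (6 + 64)) = -129698/(86787 + 70) = -129698/86857 ≈ -1.4932)
((36439 + 95288) + 169*(-2593))/(229568 + h) = ((36439 + 95288) + 169*(-2593))/(229568 - 129698/86857) = (131727 - 438217)/(19939458078/86857) = -306490*86857/19939458078 = -13310400965/9969729039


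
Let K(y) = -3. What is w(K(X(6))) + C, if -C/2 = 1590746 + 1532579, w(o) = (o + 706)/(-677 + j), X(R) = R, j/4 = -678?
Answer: -21169897553/3389 ≈ -6.2466e+6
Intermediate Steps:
j = -2712 (j = 4*(-678) = -2712)
w(o) = -706/3389 - o/3389 (w(o) = (o + 706)/(-677 - 2712) = (706 + o)/(-3389) = (706 + o)*(-1/3389) = -706/3389 - o/3389)
C = -6246650 (C = -2*(1590746 + 1532579) = -2*3123325 = -6246650)
w(K(X(6))) + C = (-706/3389 - 1/3389*(-3)) - 6246650 = (-706/3389 + 3/3389) - 6246650 = -703/3389 - 6246650 = -21169897553/3389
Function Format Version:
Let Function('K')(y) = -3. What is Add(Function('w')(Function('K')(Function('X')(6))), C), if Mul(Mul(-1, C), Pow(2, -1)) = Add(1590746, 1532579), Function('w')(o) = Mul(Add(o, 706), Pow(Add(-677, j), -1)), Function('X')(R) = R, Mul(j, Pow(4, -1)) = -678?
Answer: Rational(-21169897553, 3389) ≈ -6.2466e+6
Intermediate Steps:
j = -2712 (j = Mul(4, -678) = -2712)
Function('w')(o) = Add(Rational(-706, 3389), Mul(Rational(-1, 3389), o)) (Function('w')(o) = Mul(Add(o, 706), Pow(Add(-677, -2712), -1)) = Mul(Add(706, o), Pow(-3389, -1)) = Mul(Add(706, o), Rational(-1, 3389)) = Add(Rational(-706, 3389), Mul(Rational(-1, 3389), o)))
C = -6246650 (C = Mul(-2, Add(1590746, 1532579)) = Mul(-2, 3123325) = -6246650)
Add(Function('w')(Function('K')(Function('X')(6))), C) = Add(Add(Rational(-706, 3389), Mul(Rational(-1, 3389), -3)), -6246650) = Add(Add(Rational(-706, 3389), Rational(3, 3389)), -6246650) = Add(Rational(-703, 3389), -6246650) = Rational(-21169897553, 3389)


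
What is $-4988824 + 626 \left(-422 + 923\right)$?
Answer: $-4675198$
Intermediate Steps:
$-4988824 + 626 \left(-422 + 923\right) = -4988824 + 626 \cdot 501 = -4988824 + 313626 = -4675198$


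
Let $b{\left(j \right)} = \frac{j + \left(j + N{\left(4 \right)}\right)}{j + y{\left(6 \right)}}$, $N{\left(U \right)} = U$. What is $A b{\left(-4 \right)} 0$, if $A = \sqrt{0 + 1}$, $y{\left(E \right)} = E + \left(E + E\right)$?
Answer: $0$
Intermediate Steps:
$y{\left(E \right)} = 3 E$ ($y{\left(E \right)} = E + 2 E = 3 E$)
$b{\left(j \right)} = \frac{4 + 2 j}{18 + j}$ ($b{\left(j \right)} = \frac{j + \left(j + 4\right)}{j + 3 \cdot 6} = \frac{j + \left(4 + j\right)}{j + 18} = \frac{4 + 2 j}{18 + j}$)
$A = 1$ ($A = \sqrt{1} = 1$)
$A b{\left(-4 \right)} 0 = 1 \frac{2 \left(2 - 4\right)}{18 - 4} \cdot 0 = 1 \cdot 2 \cdot \frac{1}{14} \left(-2\right) 0 = 1 \left(- \frac{2}{7}\right) 0 = \left(- \frac{2}{7}\right) 0 = 0$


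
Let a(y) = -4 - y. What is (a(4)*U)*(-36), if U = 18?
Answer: 5184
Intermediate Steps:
(a(4)*U)*(-36) = ((-4 - 1*4)*18)*(-36) = ((-4 - 4)*18)*(-36) = -8*18*(-36) = -144*(-36) = 5184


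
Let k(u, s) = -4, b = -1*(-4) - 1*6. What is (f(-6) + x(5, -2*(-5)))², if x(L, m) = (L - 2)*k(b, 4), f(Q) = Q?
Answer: 324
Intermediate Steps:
b = -2 (b = 4 - 6 = -2)
x(L, m) = 8 - 4*L (x(L, m) = (L - 2)*(-4) = (-2 + L)*(-4) = 8 - 4*L)
(f(-6) + x(5, -2*(-5)))² = (-6 + (8 - 4*5))² = (-6 + (8 - 20))² = (-6 - 12)² = (-18)² = 324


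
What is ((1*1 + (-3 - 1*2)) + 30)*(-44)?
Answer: -1144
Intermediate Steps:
((1*1 + (-3 - 1*2)) + 30)*(-44) = ((1 + (-3 - 2)) + 30)*(-44) = ((1 - 5) + 30)*(-44) = (-4 + 30)*(-44) = 26*(-44) = -1144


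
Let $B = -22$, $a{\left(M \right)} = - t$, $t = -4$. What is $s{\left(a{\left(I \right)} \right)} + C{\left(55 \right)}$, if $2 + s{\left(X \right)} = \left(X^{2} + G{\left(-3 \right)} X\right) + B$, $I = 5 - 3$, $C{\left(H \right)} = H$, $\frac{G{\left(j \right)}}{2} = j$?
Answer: $23$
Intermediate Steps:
$G{\left(j \right)} = 2 j$
$I = 2$
$a{\left(M \right)} = 4$ ($a{\left(M \right)} = \left(-1\right) \left(-4\right) = 4$)
$s{\left(X \right)} = -24 + X^{2} - 6 X$ ($s{\left(X \right)} = -2 - \left(22 - X^{2} - 2 \left(-3\right) X\right) = -2 - \left(22 - X^{2} + 6 X\right) = -24 + X^{2} - 6 X$)
$s{\left(a{\left(I \right)} \right)} + C{\left(55 \right)} = \left(-24 + 4^{2} - 24\right) + 55 = \left(-24 + 16 - 24\right) + 55 = -32 + 55 = 23$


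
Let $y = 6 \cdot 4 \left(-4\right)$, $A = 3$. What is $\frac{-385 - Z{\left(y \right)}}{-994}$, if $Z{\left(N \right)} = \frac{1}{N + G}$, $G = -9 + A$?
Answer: $\frac{39269}{101388} \approx 0.38731$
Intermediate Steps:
$G = -6$ ($G = -9 + 3 = -6$)
$y = -96$ ($y = 24 \left(-4\right) = -96$)
$Z{\left(N \right)} = \frac{1}{-6 + N}$ ($Z{\left(N \right)} = \frac{1}{N - 6} = \frac{1}{-6 + N}$)
$\frac{-385 - Z{\left(y \right)}}{-994} = \frac{-385 - \frac{1}{-6 - 96}}{-994} = \left(-385 - \frac{1}{-102}\right) \left(- \frac{1}{994}\right) = \left(-385 - - \frac{1}{102}\right) \left(- \frac{1}{994}\right) = \left(-385 + \frac{1}{102}\right) \left(- \frac{1}{994}\right) = \left(- \frac{39269}{102}\right) \left(- \frac{1}{994}\right) = \frac{39269}{101388}$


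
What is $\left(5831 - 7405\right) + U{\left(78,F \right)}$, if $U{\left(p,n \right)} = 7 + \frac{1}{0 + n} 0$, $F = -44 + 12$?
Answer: $-1567$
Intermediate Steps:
$F = -32$
$U{\left(p,n \right)} = 7$ ($U{\left(p,n \right)} = 7 + \frac{1}{n} 0 = 7 + 0 = 7$)
$\left(5831 - 7405\right) + U{\left(78,F \right)} = \left(5831 - 7405\right) + 7 = -1574 + 7 = -1567$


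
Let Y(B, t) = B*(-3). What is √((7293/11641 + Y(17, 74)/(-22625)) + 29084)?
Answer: 2*√20175359348895152045/52675525 ≈ 170.54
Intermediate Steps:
Y(B, t) = -3*B
√((7293/11641 + Y(17, 74)/(-22625)) + 29084) = √((7293/11641 - 3*17/(-22625)) + 29084) = √((7293*(1/11641) - 51*(-1/22625)) + 29084) = √((7293/11641 + 51/22625) + 29084) = √(165597816/263377625 + 29084) = √(7660240443316/263377625) = 2*√20175359348895152045/52675525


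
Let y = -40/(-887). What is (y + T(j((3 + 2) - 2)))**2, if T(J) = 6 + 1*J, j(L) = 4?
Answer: 79388100/786769 ≈ 100.90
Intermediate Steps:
T(J) = 6 + J
y = 40/887 (y = -40*(-1/887) = 40/887 ≈ 0.045096)
(y + T(j((3 + 2) - 2)))**2 = (40/887 + (6 + 4))**2 = (40/887 + 10)**2 = (8910/887)**2 = 79388100/786769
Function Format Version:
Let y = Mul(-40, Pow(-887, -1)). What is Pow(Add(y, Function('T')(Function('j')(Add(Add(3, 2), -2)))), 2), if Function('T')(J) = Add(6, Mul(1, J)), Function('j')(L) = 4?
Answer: Rational(79388100, 786769) ≈ 100.90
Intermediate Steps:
Function('T')(J) = Add(6, J)
y = Rational(40, 887) (y = Mul(-40, Rational(-1, 887)) = Rational(40, 887) ≈ 0.045096)
Pow(Add(y, Function('T')(Function('j')(Add(Add(3, 2), -2)))), 2) = Pow(Add(Rational(40, 887), Add(6, 4)), 2) = Pow(Add(Rational(40, 887), 10), 2) = Pow(Rational(8910, 887), 2) = Rational(79388100, 786769)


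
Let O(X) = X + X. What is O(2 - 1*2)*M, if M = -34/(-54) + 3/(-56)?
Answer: 0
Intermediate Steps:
O(X) = 2*X
M = 871/1512 (M = -34*(-1/54) + 3*(-1/56) = 17/27 - 3/56 = 871/1512 ≈ 0.57606)
O(2 - 1*2)*M = (2*(2 - 1*2))*(871/1512) = (2*(2 - 2))*(871/1512) = (2*0)*(871/1512) = 0*(871/1512) = 0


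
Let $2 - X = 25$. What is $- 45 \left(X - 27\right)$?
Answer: $2250$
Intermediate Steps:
$X = -23$ ($X = 2 - 25 = -23$)
$- 45 \left(X - 27\right) = - 45 \left(-23 - 27\right) = \left(-45\right) \left(-50\right) = 2250$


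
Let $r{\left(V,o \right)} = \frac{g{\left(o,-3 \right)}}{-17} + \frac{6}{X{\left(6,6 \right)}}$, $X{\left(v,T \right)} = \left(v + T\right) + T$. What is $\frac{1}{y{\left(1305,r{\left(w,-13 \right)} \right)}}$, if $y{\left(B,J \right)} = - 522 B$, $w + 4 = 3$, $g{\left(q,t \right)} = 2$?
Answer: $- \frac{1}{681210} \approx -1.468 \cdot 10^{-6}$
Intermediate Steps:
$X{\left(v,T \right)} = v + 2 T$ ($X{\left(v,T \right)} = \left(T + v\right) + T = v + 2 T$)
$w = -1$ ($w = -4 + 3 = -1$)
$r{\left(V,o \right)} = \frac{11}{51}$ ($r{\left(V,o \right)} = \frac{2}{-17} + \frac{6}{6 + 2 \cdot 6} = 2 \left(- \frac{1}{17}\right) + \frac{6}{6 + 12} = - \frac{2}{17} + \frac{6}{18} = - \frac{2}{17} + 6 \cdot \frac{1}{18} = - \frac{2}{17} + \frac{1}{3} = \frac{11}{51}$)
$\frac{1}{y{\left(1305,r{\left(w,-13 \right)} \right)}} = \frac{1}{\left(-522\right) 1305} = \frac{1}{-681210} = - \frac{1}{681210}$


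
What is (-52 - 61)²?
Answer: 12769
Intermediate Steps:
(-52 - 61)² = (-113)² = 12769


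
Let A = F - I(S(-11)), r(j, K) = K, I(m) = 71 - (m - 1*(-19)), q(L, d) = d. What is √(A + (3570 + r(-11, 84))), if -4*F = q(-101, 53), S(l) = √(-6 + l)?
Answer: √(14355 + 4*I*√17)/2 ≈ 59.906 + 0.034413*I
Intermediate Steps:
I(m) = 52 - m (I(m) = 71 - (m + 19) = 71 - (19 + m) = 71 + (-19 - m) = 52 - m)
F = -53/4 (F = -¼*53 = -53/4 ≈ -13.250)
A = -261/4 + I*√17 (A = -53/4 - (52 - √(-6 - 11)) = -53/4 - (52 - √(-17)) = -53/4 - (52 - I*√17) = -53/4 + (-52 + I*√17) = -261/4 + I*√17 ≈ -65.25 + 4.1231*I)
√(A + (3570 + r(-11, 84))) = √((-261/4 + I*√17) + (3570 + 84)) = √((-261/4 + I*√17) + 3654) = √(14355/4 + I*√17)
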